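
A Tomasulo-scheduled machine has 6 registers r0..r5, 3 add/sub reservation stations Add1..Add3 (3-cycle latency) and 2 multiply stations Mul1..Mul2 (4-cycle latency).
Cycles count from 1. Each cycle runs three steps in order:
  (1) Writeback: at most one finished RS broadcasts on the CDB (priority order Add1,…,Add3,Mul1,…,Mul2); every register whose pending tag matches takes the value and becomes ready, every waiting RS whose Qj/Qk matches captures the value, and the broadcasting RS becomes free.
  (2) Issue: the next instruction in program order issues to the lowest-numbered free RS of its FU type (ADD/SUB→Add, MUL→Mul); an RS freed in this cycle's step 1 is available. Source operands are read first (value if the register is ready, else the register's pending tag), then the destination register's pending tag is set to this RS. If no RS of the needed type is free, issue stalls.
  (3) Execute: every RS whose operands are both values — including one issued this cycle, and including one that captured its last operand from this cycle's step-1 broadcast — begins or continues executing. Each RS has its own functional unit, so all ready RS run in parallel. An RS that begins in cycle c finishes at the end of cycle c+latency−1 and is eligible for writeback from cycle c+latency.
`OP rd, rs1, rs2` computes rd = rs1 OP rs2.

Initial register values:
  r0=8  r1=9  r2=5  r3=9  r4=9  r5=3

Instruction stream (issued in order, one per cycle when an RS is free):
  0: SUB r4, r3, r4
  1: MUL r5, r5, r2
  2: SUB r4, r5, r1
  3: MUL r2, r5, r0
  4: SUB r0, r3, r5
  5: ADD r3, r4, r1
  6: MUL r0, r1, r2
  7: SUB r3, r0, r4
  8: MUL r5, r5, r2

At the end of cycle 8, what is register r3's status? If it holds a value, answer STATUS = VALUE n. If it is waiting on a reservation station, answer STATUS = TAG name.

STATUS = TAG Add3

c1: issue SUB r4<-Add1 | r0:8,r1:9,r2:5,r3:9,r4:Add1,r5:3
c2: issue MUL r5<-Mul1 | r0:8,r1:9,r2:5,r3:9,r4:Add1,r5:Mul1
c3: issue SUB r4<-Add2 | r0:8,r1:9,r2:5,r3:9,r4:Add2,r5:Mul1
c4: CDB Add1=0; issue MUL r2<-Mul2 | r0:8,r1:9,r2:Mul2,r3:9,r4:Add2,r5:Mul1
c5: issue SUB r0<-Add1 | r0:Add1,r1:9,r2:Mul2,r3:9,r4:Add2,r5:Mul1
c6: CDB Mul1=15; issue ADD r3<-Add3 | r0:Add1,r1:9,r2:Mul2,r3:Add3,r4:Add2,r5:15
c7: issue MUL r0<-Mul1 | r0:Mul1,r1:9,r2:Mul2,r3:Add3,r4:Add2,r5:15
c8: stall | r0:Mul1,r1:9,r2:Mul2,r3:Add3,r4:Add2,r5:15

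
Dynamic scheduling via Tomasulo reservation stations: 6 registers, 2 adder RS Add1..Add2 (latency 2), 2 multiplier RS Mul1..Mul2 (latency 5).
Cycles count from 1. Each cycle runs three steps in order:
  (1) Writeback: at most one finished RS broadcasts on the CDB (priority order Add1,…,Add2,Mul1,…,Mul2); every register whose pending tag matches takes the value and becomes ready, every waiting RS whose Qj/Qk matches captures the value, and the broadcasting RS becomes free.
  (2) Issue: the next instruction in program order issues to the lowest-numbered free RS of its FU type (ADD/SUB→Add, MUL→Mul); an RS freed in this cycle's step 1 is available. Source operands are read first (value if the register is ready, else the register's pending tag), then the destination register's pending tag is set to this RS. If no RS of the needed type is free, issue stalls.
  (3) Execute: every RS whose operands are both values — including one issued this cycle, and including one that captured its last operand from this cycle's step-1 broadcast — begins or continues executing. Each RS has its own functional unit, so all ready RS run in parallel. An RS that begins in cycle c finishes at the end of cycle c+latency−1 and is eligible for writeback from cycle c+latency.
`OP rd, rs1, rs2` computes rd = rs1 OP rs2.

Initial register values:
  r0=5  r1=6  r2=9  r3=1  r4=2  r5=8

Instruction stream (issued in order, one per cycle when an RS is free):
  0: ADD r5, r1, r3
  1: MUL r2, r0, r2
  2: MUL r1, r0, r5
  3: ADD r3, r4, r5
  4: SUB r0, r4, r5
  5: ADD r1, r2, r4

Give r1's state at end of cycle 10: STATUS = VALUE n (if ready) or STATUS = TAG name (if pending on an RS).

STATUS = VALUE 47

cycle 1: issue ADD r5<-Add1 // r0:5,r1:6,r2:9,r3:1,r4:2,r5:Add1
cycle 2: issue MUL r2<-Mul1 // r0:5,r1:6,r2:Mul1,r3:1,r4:2,r5:Add1
cycle 3: CDB Add1=7; issue MUL r1<-Mul2 // r0:5,r1:Mul2,r2:Mul1,r3:1,r4:2,r5:7
cycle 4: issue ADD r3<-Add1 // r0:5,r1:Mul2,r2:Mul1,r3:Add1,r4:2,r5:7
cycle 5: issue SUB r0<-Add2 // r0:Add2,r1:Mul2,r2:Mul1,r3:Add1,r4:2,r5:7
cycle 6: CDB Add1=9; issue ADD r1<-Add1 // r0:Add2,r1:Add1,r2:Mul1,r3:9,r4:2,r5:7
cycle 7: CDB Add2=-5 // r0:-5,r1:Add1,r2:Mul1,r3:9,r4:2,r5:7
cycle 8: CDB Mul1=45 // r0:-5,r1:Add1,r2:45,r3:9,r4:2,r5:7
cycle 9: CDB Mul2=35 // r0:-5,r1:Add1,r2:45,r3:9,r4:2,r5:7
cycle 10: CDB Add1=47 // r0:-5,r1:47,r2:45,r3:9,r4:2,r5:7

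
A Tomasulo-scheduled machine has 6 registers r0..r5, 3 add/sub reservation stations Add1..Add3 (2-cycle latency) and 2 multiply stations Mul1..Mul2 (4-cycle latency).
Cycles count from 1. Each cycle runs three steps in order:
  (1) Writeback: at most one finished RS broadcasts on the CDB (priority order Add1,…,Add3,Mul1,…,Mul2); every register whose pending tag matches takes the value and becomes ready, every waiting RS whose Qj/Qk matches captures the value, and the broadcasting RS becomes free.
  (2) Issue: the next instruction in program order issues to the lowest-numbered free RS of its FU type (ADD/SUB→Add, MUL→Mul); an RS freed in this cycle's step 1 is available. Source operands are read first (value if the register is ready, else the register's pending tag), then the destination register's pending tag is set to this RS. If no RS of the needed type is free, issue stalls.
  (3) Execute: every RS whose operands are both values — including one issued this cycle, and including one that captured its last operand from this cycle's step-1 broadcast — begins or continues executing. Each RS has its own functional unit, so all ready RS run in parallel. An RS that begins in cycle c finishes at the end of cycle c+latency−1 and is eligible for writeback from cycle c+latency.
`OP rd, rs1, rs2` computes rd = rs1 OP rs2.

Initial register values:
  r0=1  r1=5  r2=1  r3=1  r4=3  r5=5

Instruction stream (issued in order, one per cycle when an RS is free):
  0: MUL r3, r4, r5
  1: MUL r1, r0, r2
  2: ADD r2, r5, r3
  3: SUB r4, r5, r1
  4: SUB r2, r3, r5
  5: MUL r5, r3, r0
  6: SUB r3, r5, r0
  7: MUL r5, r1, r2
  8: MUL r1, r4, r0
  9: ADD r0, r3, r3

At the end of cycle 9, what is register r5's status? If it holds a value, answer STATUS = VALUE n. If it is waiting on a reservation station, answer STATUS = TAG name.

STATUS = TAG Mul2

  c1: issue MUL r3<-Mul1  regs: r0:1,r1:5,r2:1,r3:Mul1,r4:3,r5:5
  c2: issue MUL r1<-Mul2  regs: r0:1,r1:Mul2,r2:1,r3:Mul1,r4:3,r5:5
  c3: issue ADD r2<-Add1  regs: r0:1,r1:Mul2,r2:Add1,r3:Mul1,r4:3,r5:5
  c4: issue SUB r4<-Add2  regs: r0:1,r1:Mul2,r2:Add1,r3:Mul1,r4:Add2,r5:5
  c5: CDB Mul1=15; issue SUB r2<-Add3  regs: r0:1,r1:Mul2,r2:Add3,r3:15,r4:Add2,r5:5
  c6: CDB Mul2=1; issue MUL r5<-Mul1  regs: r0:1,r1:1,r2:Add3,r3:15,r4:Add2,r5:Mul1
  c7: CDB Add1=20; issue SUB r3<-Add1  regs: r0:1,r1:1,r2:Add3,r3:Add1,r4:Add2,r5:Mul1
  c8: CDB Add2=4; issue MUL r5<-Mul2  regs: r0:1,r1:1,r2:Add3,r3:Add1,r4:4,r5:Mul2
  c9: CDB Add3=10; stall  regs: r0:1,r1:1,r2:10,r3:Add1,r4:4,r5:Mul2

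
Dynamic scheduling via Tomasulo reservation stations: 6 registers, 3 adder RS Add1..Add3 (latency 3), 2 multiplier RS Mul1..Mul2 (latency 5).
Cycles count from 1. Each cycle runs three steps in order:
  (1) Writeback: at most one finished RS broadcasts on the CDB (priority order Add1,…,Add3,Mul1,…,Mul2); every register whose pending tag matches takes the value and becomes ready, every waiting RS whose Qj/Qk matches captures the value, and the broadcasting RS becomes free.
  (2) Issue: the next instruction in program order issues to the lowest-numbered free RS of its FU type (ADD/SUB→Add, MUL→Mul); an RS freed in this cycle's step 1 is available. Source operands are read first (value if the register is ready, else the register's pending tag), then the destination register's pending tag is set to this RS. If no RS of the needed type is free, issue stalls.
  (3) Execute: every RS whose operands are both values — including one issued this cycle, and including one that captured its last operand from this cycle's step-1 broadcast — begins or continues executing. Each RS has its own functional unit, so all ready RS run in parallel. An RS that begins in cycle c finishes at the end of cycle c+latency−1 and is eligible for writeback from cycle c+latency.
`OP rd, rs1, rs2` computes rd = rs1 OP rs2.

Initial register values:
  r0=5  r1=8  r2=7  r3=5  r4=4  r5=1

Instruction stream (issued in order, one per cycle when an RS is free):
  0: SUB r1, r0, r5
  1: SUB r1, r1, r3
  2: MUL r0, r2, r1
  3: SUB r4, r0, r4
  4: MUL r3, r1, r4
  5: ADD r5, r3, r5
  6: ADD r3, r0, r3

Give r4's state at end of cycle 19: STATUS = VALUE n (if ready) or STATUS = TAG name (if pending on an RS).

STATUS = VALUE -11

  c1: issue SUB r1<-Add1  regs: r0:5,r1:Add1,r2:7,r3:5,r4:4,r5:1
  c2: issue SUB r1<-Add2  regs: r0:5,r1:Add2,r2:7,r3:5,r4:4,r5:1
  c3: issue MUL r0<-Mul1  regs: r0:Mul1,r1:Add2,r2:7,r3:5,r4:4,r5:1
  c4: CDB Add1=4; issue SUB r4<-Add1  regs: r0:Mul1,r1:Add2,r2:7,r3:5,r4:Add1,r5:1
  c5: issue MUL r3<-Mul2  regs: r0:Mul1,r1:Add2,r2:7,r3:Mul2,r4:Add1,r5:1
  c6: issue ADD r5<-Add3  regs: r0:Mul1,r1:Add2,r2:7,r3:Mul2,r4:Add1,r5:Add3
  c7: CDB Add2=-1; issue ADD r3<-Add2  regs: r0:Mul1,r1:-1,r2:7,r3:Add2,r4:Add1,r5:Add3
  c8: -  regs: r0:Mul1,r1:-1,r2:7,r3:Add2,r4:Add1,r5:Add3
  c9: -  regs: r0:Mul1,r1:-1,r2:7,r3:Add2,r4:Add1,r5:Add3
  c10: -  regs: r0:Mul1,r1:-1,r2:7,r3:Add2,r4:Add1,r5:Add3
  c11: -  regs: r0:Mul1,r1:-1,r2:7,r3:Add2,r4:Add1,r5:Add3
  c12: CDB Mul1=-7  regs: r0:-7,r1:-1,r2:7,r3:Add2,r4:Add1,r5:Add3
  c13: -  regs: r0:-7,r1:-1,r2:7,r3:Add2,r4:Add1,r5:Add3
  c14: -  regs: r0:-7,r1:-1,r2:7,r3:Add2,r4:Add1,r5:Add3
  c15: CDB Add1=-11  regs: r0:-7,r1:-1,r2:7,r3:Add2,r4:-11,r5:Add3
  c16: -  regs: r0:-7,r1:-1,r2:7,r3:Add2,r4:-11,r5:Add3
  c17: -  regs: r0:-7,r1:-1,r2:7,r3:Add2,r4:-11,r5:Add3
  c18: -  regs: r0:-7,r1:-1,r2:7,r3:Add2,r4:-11,r5:Add3
  c19: -  regs: r0:-7,r1:-1,r2:7,r3:Add2,r4:-11,r5:Add3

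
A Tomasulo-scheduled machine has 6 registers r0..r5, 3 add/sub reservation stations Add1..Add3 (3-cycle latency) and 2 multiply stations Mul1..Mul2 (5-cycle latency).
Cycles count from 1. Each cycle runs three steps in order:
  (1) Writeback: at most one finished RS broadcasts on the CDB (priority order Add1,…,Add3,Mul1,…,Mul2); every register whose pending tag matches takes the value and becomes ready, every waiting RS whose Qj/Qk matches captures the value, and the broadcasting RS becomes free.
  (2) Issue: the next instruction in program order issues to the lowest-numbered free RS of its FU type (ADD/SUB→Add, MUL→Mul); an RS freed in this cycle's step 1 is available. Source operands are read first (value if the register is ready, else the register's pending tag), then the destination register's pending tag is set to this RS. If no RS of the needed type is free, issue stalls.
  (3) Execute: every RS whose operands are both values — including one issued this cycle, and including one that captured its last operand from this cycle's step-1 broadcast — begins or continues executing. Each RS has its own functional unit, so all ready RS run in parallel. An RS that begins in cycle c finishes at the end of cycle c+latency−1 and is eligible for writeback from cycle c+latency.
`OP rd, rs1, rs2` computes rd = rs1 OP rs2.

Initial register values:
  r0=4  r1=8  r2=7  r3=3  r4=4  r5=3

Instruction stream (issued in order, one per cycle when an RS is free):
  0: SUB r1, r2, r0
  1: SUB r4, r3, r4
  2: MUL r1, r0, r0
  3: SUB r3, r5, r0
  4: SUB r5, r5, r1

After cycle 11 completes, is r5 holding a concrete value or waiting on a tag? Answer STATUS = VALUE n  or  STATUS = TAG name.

STATUS = VALUE -13

c1: issue SUB r1<-Add1 | r0:4,r1:Add1,r2:7,r3:3,r4:4,r5:3
c2: issue SUB r4<-Add2 | r0:4,r1:Add1,r2:7,r3:3,r4:Add2,r5:3
c3: issue MUL r1<-Mul1 | r0:4,r1:Mul1,r2:7,r3:3,r4:Add2,r5:3
c4: CDB Add1=3; issue SUB r3<-Add1 | r0:4,r1:Mul1,r2:7,r3:Add1,r4:Add2,r5:3
c5: CDB Add2=-1; issue SUB r5<-Add2 | r0:4,r1:Mul1,r2:7,r3:Add1,r4:-1,r5:Add2
c6: - | r0:4,r1:Mul1,r2:7,r3:Add1,r4:-1,r5:Add2
c7: CDB Add1=-1 | r0:4,r1:Mul1,r2:7,r3:-1,r4:-1,r5:Add2
c8: CDB Mul1=16 | r0:4,r1:16,r2:7,r3:-1,r4:-1,r5:Add2
c9: - | r0:4,r1:16,r2:7,r3:-1,r4:-1,r5:Add2
c10: - | r0:4,r1:16,r2:7,r3:-1,r4:-1,r5:Add2
c11: CDB Add2=-13 | r0:4,r1:16,r2:7,r3:-1,r4:-1,r5:-13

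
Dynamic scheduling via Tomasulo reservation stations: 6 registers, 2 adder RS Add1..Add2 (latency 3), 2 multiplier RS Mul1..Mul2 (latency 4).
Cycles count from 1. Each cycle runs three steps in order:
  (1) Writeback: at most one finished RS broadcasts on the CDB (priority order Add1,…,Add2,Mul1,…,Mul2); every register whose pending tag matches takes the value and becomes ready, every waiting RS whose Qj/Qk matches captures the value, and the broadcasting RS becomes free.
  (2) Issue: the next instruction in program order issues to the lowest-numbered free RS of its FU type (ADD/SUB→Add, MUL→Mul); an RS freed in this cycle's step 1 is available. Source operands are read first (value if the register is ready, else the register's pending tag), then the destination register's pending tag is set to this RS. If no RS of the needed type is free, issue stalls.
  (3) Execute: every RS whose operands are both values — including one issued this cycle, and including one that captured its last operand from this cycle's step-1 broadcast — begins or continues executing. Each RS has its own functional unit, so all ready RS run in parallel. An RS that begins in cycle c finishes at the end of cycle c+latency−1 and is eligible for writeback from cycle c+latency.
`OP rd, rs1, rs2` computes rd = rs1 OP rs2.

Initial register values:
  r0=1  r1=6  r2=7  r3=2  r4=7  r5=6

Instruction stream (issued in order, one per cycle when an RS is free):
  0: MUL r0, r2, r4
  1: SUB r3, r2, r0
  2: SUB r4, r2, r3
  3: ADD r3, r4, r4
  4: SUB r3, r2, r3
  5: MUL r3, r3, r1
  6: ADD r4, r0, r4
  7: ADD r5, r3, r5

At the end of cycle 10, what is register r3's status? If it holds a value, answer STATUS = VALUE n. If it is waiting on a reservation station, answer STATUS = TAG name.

c1: issue MUL r0<-Mul1 | r0:Mul1,r1:6,r2:7,r3:2,r4:7,r5:6
c2: issue SUB r3<-Add1 | r0:Mul1,r1:6,r2:7,r3:Add1,r4:7,r5:6
c3: issue SUB r4<-Add2 | r0:Mul1,r1:6,r2:7,r3:Add1,r4:Add2,r5:6
c4: stall | r0:Mul1,r1:6,r2:7,r3:Add1,r4:Add2,r5:6
c5: CDB Mul1=49; stall | r0:49,r1:6,r2:7,r3:Add1,r4:Add2,r5:6
c6: stall | r0:49,r1:6,r2:7,r3:Add1,r4:Add2,r5:6
c7: stall | r0:49,r1:6,r2:7,r3:Add1,r4:Add2,r5:6
c8: CDB Add1=-42; issue ADD r3<-Add1 | r0:49,r1:6,r2:7,r3:Add1,r4:Add2,r5:6
c9: stall | r0:49,r1:6,r2:7,r3:Add1,r4:Add2,r5:6
c10: stall | r0:49,r1:6,r2:7,r3:Add1,r4:Add2,r5:6

STATUS = TAG Add1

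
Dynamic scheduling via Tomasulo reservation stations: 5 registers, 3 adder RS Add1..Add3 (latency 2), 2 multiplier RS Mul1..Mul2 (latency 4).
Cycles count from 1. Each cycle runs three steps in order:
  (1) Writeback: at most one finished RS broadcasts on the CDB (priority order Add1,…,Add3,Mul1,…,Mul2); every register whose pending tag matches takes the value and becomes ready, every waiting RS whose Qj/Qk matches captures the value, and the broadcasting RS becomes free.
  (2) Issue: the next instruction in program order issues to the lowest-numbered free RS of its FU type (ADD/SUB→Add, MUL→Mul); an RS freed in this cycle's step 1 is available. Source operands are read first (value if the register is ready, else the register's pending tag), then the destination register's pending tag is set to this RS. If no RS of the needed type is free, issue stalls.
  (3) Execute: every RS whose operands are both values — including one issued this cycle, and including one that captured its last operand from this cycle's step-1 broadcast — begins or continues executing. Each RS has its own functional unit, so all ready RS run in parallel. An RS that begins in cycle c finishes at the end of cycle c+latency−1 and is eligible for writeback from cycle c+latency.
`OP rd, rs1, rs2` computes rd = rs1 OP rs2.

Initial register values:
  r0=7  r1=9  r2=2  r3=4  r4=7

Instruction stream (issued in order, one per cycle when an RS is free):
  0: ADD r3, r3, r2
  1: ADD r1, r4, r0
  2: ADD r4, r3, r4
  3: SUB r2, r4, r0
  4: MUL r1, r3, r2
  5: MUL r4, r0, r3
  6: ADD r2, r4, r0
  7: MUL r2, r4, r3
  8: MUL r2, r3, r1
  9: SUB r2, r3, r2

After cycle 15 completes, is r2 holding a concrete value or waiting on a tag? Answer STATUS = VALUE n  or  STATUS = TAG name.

c1: issue ADD r3<-Add1 | r0:7,r1:9,r2:2,r3:Add1,r4:7
c2: issue ADD r1<-Add2 | r0:7,r1:Add2,r2:2,r3:Add1,r4:7
c3: CDB Add1=6; issue ADD r4<-Add1 | r0:7,r1:Add2,r2:2,r3:6,r4:Add1
c4: CDB Add2=14; issue SUB r2<-Add2 | r0:7,r1:14,r2:Add2,r3:6,r4:Add1
c5: CDB Add1=13; issue MUL r1<-Mul1 | r0:7,r1:Mul1,r2:Add2,r3:6,r4:13
c6: issue MUL r4<-Mul2 | r0:7,r1:Mul1,r2:Add2,r3:6,r4:Mul2
c7: CDB Add2=6; issue ADD r2<-Add1 | r0:7,r1:Mul1,r2:Add1,r3:6,r4:Mul2
c8: stall | r0:7,r1:Mul1,r2:Add1,r3:6,r4:Mul2
c9: stall | r0:7,r1:Mul1,r2:Add1,r3:6,r4:Mul2
c10: CDB Mul2=42; issue MUL r2<-Mul2 | r0:7,r1:Mul1,r2:Mul2,r3:6,r4:42
c11: CDB Mul1=36; issue MUL r2<-Mul1 | r0:7,r1:36,r2:Mul1,r3:6,r4:42
c12: CDB Add1=49; issue SUB r2<-Add1 | r0:7,r1:36,r2:Add1,r3:6,r4:42
c13: - | r0:7,r1:36,r2:Add1,r3:6,r4:42
c14: CDB Mul2=252 | r0:7,r1:36,r2:Add1,r3:6,r4:42
c15: CDB Mul1=216 | r0:7,r1:36,r2:Add1,r3:6,r4:42

STATUS = TAG Add1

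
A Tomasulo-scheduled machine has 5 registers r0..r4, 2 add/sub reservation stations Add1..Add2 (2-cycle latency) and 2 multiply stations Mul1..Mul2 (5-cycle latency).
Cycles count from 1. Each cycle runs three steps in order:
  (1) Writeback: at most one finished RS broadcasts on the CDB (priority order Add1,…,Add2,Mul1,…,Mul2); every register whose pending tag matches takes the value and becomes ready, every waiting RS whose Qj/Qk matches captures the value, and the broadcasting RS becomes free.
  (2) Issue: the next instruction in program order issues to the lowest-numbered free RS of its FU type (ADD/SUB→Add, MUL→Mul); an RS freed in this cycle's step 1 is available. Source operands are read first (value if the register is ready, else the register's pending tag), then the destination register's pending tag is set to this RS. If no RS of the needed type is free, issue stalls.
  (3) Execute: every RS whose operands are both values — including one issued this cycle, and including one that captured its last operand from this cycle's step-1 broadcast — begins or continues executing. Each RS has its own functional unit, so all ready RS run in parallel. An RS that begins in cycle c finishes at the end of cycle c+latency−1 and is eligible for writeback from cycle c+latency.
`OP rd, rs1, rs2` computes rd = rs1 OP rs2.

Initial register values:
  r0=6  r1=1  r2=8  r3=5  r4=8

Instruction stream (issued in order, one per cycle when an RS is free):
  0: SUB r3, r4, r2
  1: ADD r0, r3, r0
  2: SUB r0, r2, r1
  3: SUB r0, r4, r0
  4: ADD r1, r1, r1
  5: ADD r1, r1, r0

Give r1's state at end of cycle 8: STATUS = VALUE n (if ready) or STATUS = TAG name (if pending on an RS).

STATUS = TAG Add1

c1: issue SUB r3<-Add1 | r0:6,r1:1,r2:8,r3:Add1,r4:8
c2: issue ADD r0<-Add2 | r0:Add2,r1:1,r2:8,r3:Add1,r4:8
c3: CDB Add1=0; issue SUB r0<-Add1 | r0:Add1,r1:1,r2:8,r3:0,r4:8
c4: stall | r0:Add1,r1:1,r2:8,r3:0,r4:8
c5: CDB Add1=7; issue SUB r0<-Add1 | r0:Add1,r1:1,r2:8,r3:0,r4:8
c6: CDB Add2=6; issue ADD r1<-Add2 | r0:Add1,r1:Add2,r2:8,r3:0,r4:8
c7: CDB Add1=1; issue ADD r1<-Add1 | r0:1,r1:Add1,r2:8,r3:0,r4:8
c8: CDB Add2=2 | r0:1,r1:Add1,r2:8,r3:0,r4:8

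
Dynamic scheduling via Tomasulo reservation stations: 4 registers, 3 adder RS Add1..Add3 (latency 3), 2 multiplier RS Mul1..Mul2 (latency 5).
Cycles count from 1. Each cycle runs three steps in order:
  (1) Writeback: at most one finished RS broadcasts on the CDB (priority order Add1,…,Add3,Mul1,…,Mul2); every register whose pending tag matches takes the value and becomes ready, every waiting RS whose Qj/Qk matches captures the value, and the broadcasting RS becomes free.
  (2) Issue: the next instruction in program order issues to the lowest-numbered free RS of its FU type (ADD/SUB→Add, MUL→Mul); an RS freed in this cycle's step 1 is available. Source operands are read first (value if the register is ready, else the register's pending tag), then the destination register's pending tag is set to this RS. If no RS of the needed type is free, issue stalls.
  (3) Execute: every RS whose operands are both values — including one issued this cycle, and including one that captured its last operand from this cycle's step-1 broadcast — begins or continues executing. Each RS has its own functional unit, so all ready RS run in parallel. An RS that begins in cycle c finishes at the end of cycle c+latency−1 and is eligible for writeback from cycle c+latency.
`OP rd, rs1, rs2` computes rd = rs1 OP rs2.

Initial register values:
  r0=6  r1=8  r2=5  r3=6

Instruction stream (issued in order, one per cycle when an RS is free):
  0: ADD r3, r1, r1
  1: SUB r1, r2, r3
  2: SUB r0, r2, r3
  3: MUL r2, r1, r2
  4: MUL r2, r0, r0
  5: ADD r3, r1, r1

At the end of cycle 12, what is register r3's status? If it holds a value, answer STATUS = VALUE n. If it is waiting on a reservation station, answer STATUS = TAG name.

cycle 1: issue ADD r3<-Add1 // r0:6,r1:8,r2:5,r3:Add1
cycle 2: issue SUB r1<-Add2 // r0:6,r1:Add2,r2:5,r3:Add1
cycle 3: issue SUB r0<-Add3 // r0:Add3,r1:Add2,r2:5,r3:Add1
cycle 4: CDB Add1=16; issue MUL r2<-Mul1 // r0:Add3,r1:Add2,r2:Mul1,r3:16
cycle 5: issue MUL r2<-Mul2 // r0:Add3,r1:Add2,r2:Mul2,r3:16
cycle 6: issue ADD r3<-Add1 // r0:Add3,r1:Add2,r2:Mul2,r3:Add1
cycle 7: CDB Add2=-11 // r0:Add3,r1:-11,r2:Mul2,r3:Add1
cycle 8: CDB Add3=-11 // r0:-11,r1:-11,r2:Mul2,r3:Add1
cycle 9: - // r0:-11,r1:-11,r2:Mul2,r3:Add1
cycle 10: CDB Add1=-22 // r0:-11,r1:-11,r2:Mul2,r3:-22
cycle 11: - // r0:-11,r1:-11,r2:Mul2,r3:-22
cycle 12: CDB Mul1=-55 // r0:-11,r1:-11,r2:Mul2,r3:-22

STATUS = VALUE -22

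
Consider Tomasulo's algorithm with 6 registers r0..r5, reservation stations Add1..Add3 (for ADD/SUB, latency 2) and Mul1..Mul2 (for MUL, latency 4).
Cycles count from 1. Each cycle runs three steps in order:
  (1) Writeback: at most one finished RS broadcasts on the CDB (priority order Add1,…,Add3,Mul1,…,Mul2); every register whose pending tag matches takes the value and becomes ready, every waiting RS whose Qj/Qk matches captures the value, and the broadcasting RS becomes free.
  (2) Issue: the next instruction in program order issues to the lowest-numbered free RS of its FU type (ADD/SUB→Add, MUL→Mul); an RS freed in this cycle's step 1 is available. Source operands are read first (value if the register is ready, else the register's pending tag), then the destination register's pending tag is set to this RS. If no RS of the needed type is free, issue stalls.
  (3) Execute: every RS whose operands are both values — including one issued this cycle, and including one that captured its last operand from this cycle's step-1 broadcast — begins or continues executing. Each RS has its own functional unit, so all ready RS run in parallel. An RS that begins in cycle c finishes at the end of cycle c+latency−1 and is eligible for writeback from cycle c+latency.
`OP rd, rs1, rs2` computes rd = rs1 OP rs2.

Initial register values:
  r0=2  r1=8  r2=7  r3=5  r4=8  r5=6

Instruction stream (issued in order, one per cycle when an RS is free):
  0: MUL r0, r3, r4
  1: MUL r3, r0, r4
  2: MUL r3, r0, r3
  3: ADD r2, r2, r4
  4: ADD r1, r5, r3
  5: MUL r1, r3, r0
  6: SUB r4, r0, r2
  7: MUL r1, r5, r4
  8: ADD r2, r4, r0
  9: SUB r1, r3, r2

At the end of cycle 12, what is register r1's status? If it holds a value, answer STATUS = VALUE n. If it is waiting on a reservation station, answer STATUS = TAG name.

  c1: issue MUL r0<-Mul1  regs: r0:Mul1,r1:8,r2:7,r3:5,r4:8,r5:6
  c2: issue MUL r3<-Mul2  regs: r0:Mul1,r1:8,r2:7,r3:Mul2,r4:8,r5:6
  c3: stall  regs: r0:Mul1,r1:8,r2:7,r3:Mul2,r4:8,r5:6
  c4: stall  regs: r0:Mul1,r1:8,r2:7,r3:Mul2,r4:8,r5:6
  c5: CDB Mul1=40; issue MUL r3<-Mul1  regs: r0:40,r1:8,r2:7,r3:Mul1,r4:8,r5:6
  c6: issue ADD r2<-Add1  regs: r0:40,r1:8,r2:Add1,r3:Mul1,r4:8,r5:6
  c7: issue ADD r1<-Add2  regs: r0:40,r1:Add2,r2:Add1,r3:Mul1,r4:8,r5:6
  c8: CDB Add1=15; stall  regs: r0:40,r1:Add2,r2:15,r3:Mul1,r4:8,r5:6
  c9: CDB Mul2=320; issue MUL r1<-Mul2  regs: r0:40,r1:Mul2,r2:15,r3:Mul1,r4:8,r5:6
  c10: issue SUB r4<-Add1  regs: r0:40,r1:Mul2,r2:15,r3:Mul1,r4:Add1,r5:6
  c11: stall  regs: r0:40,r1:Mul2,r2:15,r3:Mul1,r4:Add1,r5:6
  c12: CDB Add1=25; stall  regs: r0:40,r1:Mul2,r2:15,r3:Mul1,r4:25,r5:6

STATUS = TAG Mul2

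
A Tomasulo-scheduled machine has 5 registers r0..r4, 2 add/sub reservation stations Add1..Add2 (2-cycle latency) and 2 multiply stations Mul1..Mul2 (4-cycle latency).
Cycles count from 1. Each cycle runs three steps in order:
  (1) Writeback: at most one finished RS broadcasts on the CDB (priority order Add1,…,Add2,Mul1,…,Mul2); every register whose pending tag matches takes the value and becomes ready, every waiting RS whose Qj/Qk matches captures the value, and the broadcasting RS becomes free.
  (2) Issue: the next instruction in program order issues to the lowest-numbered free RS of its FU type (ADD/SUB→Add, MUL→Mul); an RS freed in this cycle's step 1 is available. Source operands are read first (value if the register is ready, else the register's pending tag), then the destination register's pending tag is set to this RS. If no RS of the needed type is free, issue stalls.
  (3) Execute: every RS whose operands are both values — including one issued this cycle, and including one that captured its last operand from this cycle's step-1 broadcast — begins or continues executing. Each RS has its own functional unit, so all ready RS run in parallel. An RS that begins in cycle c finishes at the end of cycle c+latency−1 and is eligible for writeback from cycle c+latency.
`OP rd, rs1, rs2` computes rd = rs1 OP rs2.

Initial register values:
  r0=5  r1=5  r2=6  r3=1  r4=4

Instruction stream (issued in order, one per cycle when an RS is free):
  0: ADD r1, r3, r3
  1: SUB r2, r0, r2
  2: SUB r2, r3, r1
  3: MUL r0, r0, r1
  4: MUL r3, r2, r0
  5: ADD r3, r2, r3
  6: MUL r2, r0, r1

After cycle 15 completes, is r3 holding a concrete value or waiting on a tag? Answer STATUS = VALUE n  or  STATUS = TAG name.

STATUS = VALUE -11

  c1: issue ADD r1<-Add1  regs: r0:5,r1:Add1,r2:6,r3:1,r4:4
  c2: issue SUB r2<-Add2  regs: r0:5,r1:Add1,r2:Add2,r3:1,r4:4
  c3: CDB Add1=2; issue SUB r2<-Add1  regs: r0:5,r1:2,r2:Add1,r3:1,r4:4
  c4: CDB Add2=-1; issue MUL r0<-Mul1  regs: r0:Mul1,r1:2,r2:Add1,r3:1,r4:4
  c5: CDB Add1=-1; issue MUL r3<-Mul2  regs: r0:Mul1,r1:2,r2:-1,r3:Mul2,r4:4
  c6: issue ADD r3<-Add1  regs: r0:Mul1,r1:2,r2:-1,r3:Add1,r4:4
  c7: stall  regs: r0:Mul1,r1:2,r2:-1,r3:Add1,r4:4
  c8: CDB Mul1=10; issue MUL r2<-Mul1  regs: r0:10,r1:2,r2:Mul1,r3:Add1,r4:4
  c9: -  regs: r0:10,r1:2,r2:Mul1,r3:Add1,r4:4
  c10: -  regs: r0:10,r1:2,r2:Mul1,r3:Add1,r4:4
  c11: -  regs: r0:10,r1:2,r2:Mul1,r3:Add1,r4:4
  c12: CDB Mul1=20  regs: r0:10,r1:2,r2:20,r3:Add1,r4:4
  c13: CDB Mul2=-10  regs: r0:10,r1:2,r2:20,r3:Add1,r4:4
  c14: -  regs: r0:10,r1:2,r2:20,r3:Add1,r4:4
  c15: CDB Add1=-11  regs: r0:10,r1:2,r2:20,r3:-11,r4:4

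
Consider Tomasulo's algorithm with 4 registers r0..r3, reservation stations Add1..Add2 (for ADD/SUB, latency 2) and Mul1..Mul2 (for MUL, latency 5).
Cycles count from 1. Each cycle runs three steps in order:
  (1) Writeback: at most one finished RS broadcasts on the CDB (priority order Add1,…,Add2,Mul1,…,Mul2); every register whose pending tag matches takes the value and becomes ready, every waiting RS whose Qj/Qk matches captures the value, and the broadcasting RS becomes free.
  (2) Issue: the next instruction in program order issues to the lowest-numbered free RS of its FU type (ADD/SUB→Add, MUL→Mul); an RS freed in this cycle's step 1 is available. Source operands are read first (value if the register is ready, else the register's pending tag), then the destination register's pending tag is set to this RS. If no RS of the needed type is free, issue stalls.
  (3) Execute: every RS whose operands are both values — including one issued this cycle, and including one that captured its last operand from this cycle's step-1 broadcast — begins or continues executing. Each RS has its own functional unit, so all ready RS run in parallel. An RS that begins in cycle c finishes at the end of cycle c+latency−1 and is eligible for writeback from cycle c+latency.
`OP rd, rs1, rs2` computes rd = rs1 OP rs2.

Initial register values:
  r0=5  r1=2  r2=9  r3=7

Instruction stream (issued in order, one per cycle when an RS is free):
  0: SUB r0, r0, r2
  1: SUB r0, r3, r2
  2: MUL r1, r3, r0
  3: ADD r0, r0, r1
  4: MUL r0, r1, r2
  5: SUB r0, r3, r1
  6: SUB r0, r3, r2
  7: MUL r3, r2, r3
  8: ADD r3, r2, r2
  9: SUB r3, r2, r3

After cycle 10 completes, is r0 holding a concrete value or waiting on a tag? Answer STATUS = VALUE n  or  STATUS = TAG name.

cycle 1: issue SUB r0<-Add1 // r0:Add1,r1:2,r2:9,r3:7
cycle 2: issue SUB r0<-Add2 // r0:Add2,r1:2,r2:9,r3:7
cycle 3: CDB Add1=-4; issue MUL r1<-Mul1 // r0:Add2,r1:Mul1,r2:9,r3:7
cycle 4: CDB Add2=-2; issue ADD r0<-Add1 // r0:Add1,r1:Mul1,r2:9,r3:7
cycle 5: issue MUL r0<-Mul2 // r0:Mul2,r1:Mul1,r2:9,r3:7
cycle 6: issue SUB r0<-Add2 // r0:Add2,r1:Mul1,r2:9,r3:7
cycle 7: stall // r0:Add2,r1:Mul1,r2:9,r3:7
cycle 8: stall // r0:Add2,r1:Mul1,r2:9,r3:7
cycle 9: CDB Mul1=-14; stall // r0:Add2,r1:-14,r2:9,r3:7
cycle 10: stall // r0:Add2,r1:-14,r2:9,r3:7

STATUS = TAG Add2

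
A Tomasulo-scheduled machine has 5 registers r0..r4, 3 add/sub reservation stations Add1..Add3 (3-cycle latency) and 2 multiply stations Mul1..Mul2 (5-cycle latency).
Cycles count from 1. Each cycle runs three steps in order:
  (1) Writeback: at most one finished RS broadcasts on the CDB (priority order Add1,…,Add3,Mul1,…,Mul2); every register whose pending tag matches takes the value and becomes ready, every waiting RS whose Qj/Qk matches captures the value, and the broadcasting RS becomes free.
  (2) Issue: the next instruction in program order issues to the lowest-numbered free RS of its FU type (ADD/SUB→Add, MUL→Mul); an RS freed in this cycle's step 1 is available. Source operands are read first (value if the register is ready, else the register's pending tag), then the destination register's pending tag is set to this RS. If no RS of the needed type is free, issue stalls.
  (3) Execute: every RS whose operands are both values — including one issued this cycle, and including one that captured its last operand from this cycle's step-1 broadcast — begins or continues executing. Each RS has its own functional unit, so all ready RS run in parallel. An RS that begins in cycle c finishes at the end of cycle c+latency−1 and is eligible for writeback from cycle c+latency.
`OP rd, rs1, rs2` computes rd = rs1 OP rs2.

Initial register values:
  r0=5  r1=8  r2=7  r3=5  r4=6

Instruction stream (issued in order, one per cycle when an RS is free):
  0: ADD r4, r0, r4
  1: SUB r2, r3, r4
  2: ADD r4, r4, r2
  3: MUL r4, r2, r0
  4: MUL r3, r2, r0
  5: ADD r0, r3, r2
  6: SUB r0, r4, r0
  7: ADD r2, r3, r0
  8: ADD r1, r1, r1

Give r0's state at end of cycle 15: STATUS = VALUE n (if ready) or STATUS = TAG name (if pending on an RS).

  c1: issue ADD r4<-Add1  regs: r0:5,r1:8,r2:7,r3:5,r4:Add1
  c2: issue SUB r2<-Add2  regs: r0:5,r1:8,r2:Add2,r3:5,r4:Add1
  c3: issue ADD r4<-Add3  regs: r0:5,r1:8,r2:Add2,r3:5,r4:Add3
  c4: CDB Add1=11; issue MUL r4<-Mul1  regs: r0:5,r1:8,r2:Add2,r3:5,r4:Mul1
  c5: issue MUL r3<-Mul2  regs: r0:5,r1:8,r2:Add2,r3:Mul2,r4:Mul1
  c6: issue ADD r0<-Add1  regs: r0:Add1,r1:8,r2:Add2,r3:Mul2,r4:Mul1
  c7: CDB Add2=-6; issue SUB r0<-Add2  regs: r0:Add2,r1:8,r2:-6,r3:Mul2,r4:Mul1
  c8: stall  regs: r0:Add2,r1:8,r2:-6,r3:Mul2,r4:Mul1
  c9: stall  regs: r0:Add2,r1:8,r2:-6,r3:Mul2,r4:Mul1
  c10: CDB Add3=5; issue ADD r2<-Add3  regs: r0:Add2,r1:8,r2:Add3,r3:Mul2,r4:Mul1
  c11: stall  regs: r0:Add2,r1:8,r2:Add3,r3:Mul2,r4:Mul1
  c12: CDB Mul1=-30; stall  regs: r0:Add2,r1:8,r2:Add3,r3:Mul2,r4:-30
  c13: CDB Mul2=-30; stall  regs: r0:Add2,r1:8,r2:Add3,r3:-30,r4:-30
  c14: stall  regs: r0:Add2,r1:8,r2:Add3,r3:-30,r4:-30
  c15: stall  regs: r0:Add2,r1:8,r2:Add3,r3:-30,r4:-30

STATUS = TAG Add2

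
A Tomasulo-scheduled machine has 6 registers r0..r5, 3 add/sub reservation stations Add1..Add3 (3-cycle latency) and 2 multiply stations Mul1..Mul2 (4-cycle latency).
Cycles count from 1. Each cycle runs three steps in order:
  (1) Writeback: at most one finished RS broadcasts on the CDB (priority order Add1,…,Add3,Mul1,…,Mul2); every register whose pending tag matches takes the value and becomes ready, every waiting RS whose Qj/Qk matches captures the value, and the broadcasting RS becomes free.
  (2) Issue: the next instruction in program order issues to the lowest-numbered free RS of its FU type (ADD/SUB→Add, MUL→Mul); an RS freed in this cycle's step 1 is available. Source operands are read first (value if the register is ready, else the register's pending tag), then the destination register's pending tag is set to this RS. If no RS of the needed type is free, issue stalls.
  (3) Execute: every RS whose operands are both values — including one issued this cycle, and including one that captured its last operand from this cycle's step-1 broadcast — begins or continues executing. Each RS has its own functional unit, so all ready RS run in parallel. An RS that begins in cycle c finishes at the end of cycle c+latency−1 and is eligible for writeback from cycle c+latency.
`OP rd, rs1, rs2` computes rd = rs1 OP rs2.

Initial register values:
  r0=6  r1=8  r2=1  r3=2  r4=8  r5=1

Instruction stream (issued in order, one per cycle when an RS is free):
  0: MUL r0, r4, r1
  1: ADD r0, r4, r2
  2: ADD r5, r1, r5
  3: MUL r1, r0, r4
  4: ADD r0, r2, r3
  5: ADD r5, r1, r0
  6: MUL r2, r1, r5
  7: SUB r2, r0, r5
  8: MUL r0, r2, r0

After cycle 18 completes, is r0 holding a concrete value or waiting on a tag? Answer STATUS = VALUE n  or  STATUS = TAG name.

STATUS = TAG Mul2

  c1: issue MUL r0<-Mul1  regs: r0:Mul1,r1:8,r2:1,r3:2,r4:8,r5:1
  c2: issue ADD r0<-Add1  regs: r0:Add1,r1:8,r2:1,r3:2,r4:8,r5:1
  c3: issue ADD r5<-Add2  regs: r0:Add1,r1:8,r2:1,r3:2,r4:8,r5:Add2
  c4: issue MUL r1<-Mul2  regs: r0:Add1,r1:Mul2,r2:1,r3:2,r4:8,r5:Add2
  c5: CDB Add1=9; issue ADD r0<-Add1  regs: r0:Add1,r1:Mul2,r2:1,r3:2,r4:8,r5:Add2
  c6: CDB Add2=9; issue ADD r5<-Add2  regs: r0:Add1,r1:Mul2,r2:1,r3:2,r4:8,r5:Add2
  c7: CDB Mul1=64; issue MUL r2<-Mul1  regs: r0:Add1,r1:Mul2,r2:Mul1,r3:2,r4:8,r5:Add2
  c8: CDB Add1=3; issue SUB r2<-Add1  regs: r0:3,r1:Mul2,r2:Add1,r3:2,r4:8,r5:Add2
  c9: CDB Mul2=72; issue MUL r0<-Mul2  regs: r0:Mul2,r1:72,r2:Add1,r3:2,r4:8,r5:Add2
  c10: -  regs: r0:Mul2,r1:72,r2:Add1,r3:2,r4:8,r5:Add2
  c11: -  regs: r0:Mul2,r1:72,r2:Add1,r3:2,r4:8,r5:Add2
  c12: CDB Add2=75  regs: r0:Mul2,r1:72,r2:Add1,r3:2,r4:8,r5:75
  c13: -  regs: r0:Mul2,r1:72,r2:Add1,r3:2,r4:8,r5:75
  c14: -  regs: r0:Mul2,r1:72,r2:Add1,r3:2,r4:8,r5:75
  c15: CDB Add1=-72  regs: r0:Mul2,r1:72,r2:-72,r3:2,r4:8,r5:75
  c16: CDB Mul1=5400  regs: r0:Mul2,r1:72,r2:-72,r3:2,r4:8,r5:75
  c17: -  regs: r0:Mul2,r1:72,r2:-72,r3:2,r4:8,r5:75
  c18: -  regs: r0:Mul2,r1:72,r2:-72,r3:2,r4:8,r5:75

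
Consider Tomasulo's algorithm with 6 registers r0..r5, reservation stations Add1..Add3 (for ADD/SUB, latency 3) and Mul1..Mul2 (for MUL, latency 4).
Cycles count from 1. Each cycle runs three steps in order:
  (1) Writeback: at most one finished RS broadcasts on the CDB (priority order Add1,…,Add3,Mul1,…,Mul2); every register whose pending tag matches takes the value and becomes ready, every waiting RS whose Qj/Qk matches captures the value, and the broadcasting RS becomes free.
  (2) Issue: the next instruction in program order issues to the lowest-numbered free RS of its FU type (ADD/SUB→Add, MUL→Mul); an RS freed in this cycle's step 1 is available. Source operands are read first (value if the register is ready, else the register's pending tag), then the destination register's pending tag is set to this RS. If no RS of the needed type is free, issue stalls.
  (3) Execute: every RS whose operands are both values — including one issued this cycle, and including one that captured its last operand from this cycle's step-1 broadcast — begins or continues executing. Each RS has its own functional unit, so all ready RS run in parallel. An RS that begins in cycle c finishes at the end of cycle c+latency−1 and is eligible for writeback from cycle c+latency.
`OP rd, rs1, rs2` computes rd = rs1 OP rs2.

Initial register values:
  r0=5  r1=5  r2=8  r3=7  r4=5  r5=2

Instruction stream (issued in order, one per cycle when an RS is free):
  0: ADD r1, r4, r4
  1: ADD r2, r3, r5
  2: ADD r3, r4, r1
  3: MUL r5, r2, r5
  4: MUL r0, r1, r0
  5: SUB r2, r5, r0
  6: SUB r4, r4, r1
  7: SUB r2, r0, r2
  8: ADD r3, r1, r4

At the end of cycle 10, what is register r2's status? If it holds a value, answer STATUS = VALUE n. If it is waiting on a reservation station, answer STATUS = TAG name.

cycle 1: issue ADD r1<-Add1 // r0:5,r1:Add1,r2:8,r3:7,r4:5,r5:2
cycle 2: issue ADD r2<-Add2 // r0:5,r1:Add1,r2:Add2,r3:7,r4:5,r5:2
cycle 3: issue ADD r3<-Add3 // r0:5,r1:Add1,r2:Add2,r3:Add3,r4:5,r5:2
cycle 4: CDB Add1=10; issue MUL r5<-Mul1 // r0:5,r1:10,r2:Add2,r3:Add3,r4:5,r5:Mul1
cycle 5: CDB Add2=9; issue MUL r0<-Mul2 // r0:Mul2,r1:10,r2:9,r3:Add3,r4:5,r5:Mul1
cycle 6: issue SUB r2<-Add1 // r0:Mul2,r1:10,r2:Add1,r3:Add3,r4:5,r5:Mul1
cycle 7: CDB Add3=15; issue SUB r4<-Add2 // r0:Mul2,r1:10,r2:Add1,r3:15,r4:Add2,r5:Mul1
cycle 8: issue SUB r2<-Add3 // r0:Mul2,r1:10,r2:Add3,r3:15,r4:Add2,r5:Mul1
cycle 9: CDB Mul1=18; stall // r0:Mul2,r1:10,r2:Add3,r3:15,r4:Add2,r5:18
cycle 10: CDB Add2=-5; issue ADD r3<-Add2 // r0:Mul2,r1:10,r2:Add3,r3:Add2,r4:-5,r5:18

STATUS = TAG Add3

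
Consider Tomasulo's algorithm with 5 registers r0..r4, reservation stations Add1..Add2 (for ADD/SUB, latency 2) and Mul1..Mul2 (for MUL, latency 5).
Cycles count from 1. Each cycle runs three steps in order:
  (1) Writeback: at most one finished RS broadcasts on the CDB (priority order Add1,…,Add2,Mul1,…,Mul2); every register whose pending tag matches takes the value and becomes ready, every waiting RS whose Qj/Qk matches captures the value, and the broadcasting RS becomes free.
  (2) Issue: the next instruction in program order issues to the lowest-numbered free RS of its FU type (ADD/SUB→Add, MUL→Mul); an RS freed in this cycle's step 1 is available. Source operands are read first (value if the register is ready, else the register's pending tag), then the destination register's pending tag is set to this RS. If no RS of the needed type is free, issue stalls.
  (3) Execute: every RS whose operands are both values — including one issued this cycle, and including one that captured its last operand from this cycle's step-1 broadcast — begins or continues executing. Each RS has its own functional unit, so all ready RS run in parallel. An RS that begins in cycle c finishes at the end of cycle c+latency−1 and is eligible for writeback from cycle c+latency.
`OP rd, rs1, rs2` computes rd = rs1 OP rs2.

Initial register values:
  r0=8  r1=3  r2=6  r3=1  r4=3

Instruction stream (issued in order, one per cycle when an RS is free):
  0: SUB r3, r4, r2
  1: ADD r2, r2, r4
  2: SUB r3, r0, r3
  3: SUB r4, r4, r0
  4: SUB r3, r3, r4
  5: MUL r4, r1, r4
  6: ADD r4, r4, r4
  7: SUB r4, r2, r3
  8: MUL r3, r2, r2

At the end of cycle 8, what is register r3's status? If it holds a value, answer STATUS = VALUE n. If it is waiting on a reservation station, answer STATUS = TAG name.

STATUS = VALUE 16

cycle 1: issue SUB r3<-Add1 // r0:8,r1:3,r2:6,r3:Add1,r4:3
cycle 2: issue ADD r2<-Add2 // r0:8,r1:3,r2:Add2,r3:Add1,r4:3
cycle 3: CDB Add1=-3; issue SUB r3<-Add1 // r0:8,r1:3,r2:Add2,r3:Add1,r4:3
cycle 4: CDB Add2=9; issue SUB r4<-Add2 // r0:8,r1:3,r2:9,r3:Add1,r4:Add2
cycle 5: CDB Add1=11; issue SUB r3<-Add1 // r0:8,r1:3,r2:9,r3:Add1,r4:Add2
cycle 6: CDB Add2=-5; issue MUL r4<-Mul1 // r0:8,r1:3,r2:9,r3:Add1,r4:Mul1
cycle 7: issue ADD r4<-Add2 // r0:8,r1:3,r2:9,r3:Add1,r4:Add2
cycle 8: CDB Add1=16; issue SUB r4<-Add1 // r0:8,r1:3,r2:9,r3:16,r4:Add1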